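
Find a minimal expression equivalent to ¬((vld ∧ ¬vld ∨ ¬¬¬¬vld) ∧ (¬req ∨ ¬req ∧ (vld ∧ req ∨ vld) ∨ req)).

¬vld

¬((vld ∧ ¬vld ∨ ¬¬¬¬vld) ∧ (¬req ∨ ¬req ∧ (vld ∧ req ∨ vld) ∨ req))
= ¬((vld ∧ ¬vld ∨ ¬¬vld) ∧ (¬req ∨ ¬req ∧ (vld ∧ req ∨ vld) ∨ req))
= ¬((vld ∧ ¬vld ∨ ¬¬vld) ∧ (¬req ∨ ¬req ∧ vld ∨ req))
= ¬((vld ∧ ¬vld ∨ ¬¬vld) ∧ (¬req ∨ req))
= ¬(¬¬vld ∧ (¬req ∨ req))
= ¬(vld ∧ (¬req ∨ req))
= ¬vld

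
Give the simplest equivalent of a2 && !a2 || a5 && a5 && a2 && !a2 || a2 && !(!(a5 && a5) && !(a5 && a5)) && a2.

a5 && a2

a2 && !a2 || a5 && a5 && a2 && !a2 || a2 && !(!(a5 && a5) && !(a5 && a5)) && a2
= a2 && !a2 || a5 && a5 && a2 && !a2 || a2 && (a5 && a5 || a5 && a5) && a2   (De Morgan)
= a2 && !a2 || a5 && a5 && a2 && !a2 || a2 && a5 && a5 && a2   (idempotence)
= a2 && !a2 || a5 && a5 && a2   (distribution)
= a2 && !a2 || a5 && a2   (idempotence)
= a5 && a2   (complement / identity)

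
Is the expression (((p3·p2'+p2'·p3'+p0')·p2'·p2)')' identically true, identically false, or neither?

(((p3·p2'+p2'·p3'+p0')·p2'·p2)')'
= (((p2'+p0')·p2'·p2)')'   (distribution)
= (p2'+p0')·p2'·p2   (double negation)
= p2'·p2   (absorption)
= 0   (complement)

identically false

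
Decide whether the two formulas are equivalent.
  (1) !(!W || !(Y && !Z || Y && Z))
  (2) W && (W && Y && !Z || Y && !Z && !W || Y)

Yes

E1: !(!W || !(Y && !Z || Y && Z))
    = !(!W || !Y)   (distribution)
    = W && Y   (De Morgan)
E2: W && (W && Y && !Z || Y && !Z && !W || Y)
    = W && (Y && !Z || Y)   (distribution)
    = W && Y   (absorption)
Both reduce to W && Y, so they are equivalent.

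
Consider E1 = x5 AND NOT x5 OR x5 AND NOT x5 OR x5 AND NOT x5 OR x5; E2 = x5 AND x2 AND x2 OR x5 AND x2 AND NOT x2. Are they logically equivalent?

No

E1: x5 AND NOT x5 OR x5 AND NOT x5 OR x5 AND NOT x5 OR x5
    = x5 AND NOT x5 OR x5 AND NOT x5 OR x5   [idempotence]
    = x5 AND NOT x5 OR x5   [complement / identity]
    = x5   [complement / identity]
E2: x5 AND x2 AND x2 OR x5 AND x2 AND NOT x2
    = x5 AND x2   [distribution]
These differ: at x2=0, x5=1, E1 = 1 but E2 = 0.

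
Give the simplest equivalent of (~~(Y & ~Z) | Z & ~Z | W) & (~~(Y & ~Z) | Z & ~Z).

Y & ~Z

(~~(Y & ~Z) | Z & ~Z | W) & (~~(Y & ~Z) | Z & ~Z)
= ~~(Y & ~Z) | Z & ~Z   — absorption
= Y & ~Z | Z & ~Z   — double negation
= Y & ~Z   — complement / identity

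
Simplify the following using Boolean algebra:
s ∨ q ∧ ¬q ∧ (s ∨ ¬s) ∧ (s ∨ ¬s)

s

s ∨ q ∧ ¬q ∧ (s ∨ ¬s) ∧ (s ∨ ¬s)
= s ∨ q ∧ ¬q ∧ (s ∨ ¬s)   (complement / identity)
= s ∨ q ∧ ¬q   (complement / identity)
= s   (complement / identity)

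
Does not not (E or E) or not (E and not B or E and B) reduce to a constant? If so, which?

yes, True

not not (E or E) or not (E and not B or E and B)
= E or E or not (E and not B or E and B)   (double negation)
= E or not (E and not B or E and B)   (idempotence)
= E or not E   (distribution)
= True   (complement)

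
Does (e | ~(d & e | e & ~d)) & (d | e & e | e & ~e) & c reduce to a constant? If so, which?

no

(e | ~(d & e | e & ~d)) & (d | e & e | e & ~e) & c
= (e | ~e) & (d | e & e | e & ~e) & c
= (e | ~e) & (d | e) & c
= (d | e) & c
This depends on c, d, e, so it is not a constant.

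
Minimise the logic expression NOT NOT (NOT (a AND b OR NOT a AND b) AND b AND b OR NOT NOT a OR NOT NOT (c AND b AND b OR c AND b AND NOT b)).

NOT NOT (NOT (a AND b OR NOT a AND b) AND b AND b OR NOT NOT a OR NOT NOT (c AND b AND b OR c AND b AND NOT b))
= NOT NOT (NOT b AND b AND b OR NOT NOT a OR NOT NOT (c AND b AND b OR c AND b AND NOT b))   (distribution)
= NOT NOT (NOT b AND b OR NOT NOT a OR NOT NOT (c AND b AND b OR c AND b AND NOT b))   (idempotence)
= NOT NOT (NOT b AND b OR NOT NOT a OR NOT NOT (c AND b))   (distribution)
= NOT NOT (NOT NOT a OR NOT NOT (c AND b))   (complement / identity)
= NOT (NOT a AND NOT (c AND b))   (De Morgan)
= a OR c AND b   (De Morgan)

a OR c AND b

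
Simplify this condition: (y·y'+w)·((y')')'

w·y'

(y·y'+w)·((y')')'
= (y·y'+w)·y'
= w·y'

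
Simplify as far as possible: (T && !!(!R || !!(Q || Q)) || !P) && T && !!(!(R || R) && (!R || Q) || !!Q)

T && (!R || Q)

(T && !!(!R || !!(Q || Q)) || !P) && T && !!(!(R || R) && (!R || Q) || !!Q)
= (T && !!(!R || !!(Q || Q)) || !P) && T && !!(!R && (!R || Q) || !!Q)   — idempotence
= (T && !!(!R || !!(Q || Q)) || !P) && T && !!(!R || !!Q)   — absorption
= (T && !!(!R || !!Q) || !P) && T && !!(!R || !!Q)   — idempotence
= T && !!(!R || !!Q)   — absorption
= T && (!R || !!Q)   — double negation
= T && (!R || Q)   — double negation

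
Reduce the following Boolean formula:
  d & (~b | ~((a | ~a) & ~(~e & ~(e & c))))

d & (~b | ~e)

d & (~b | ~((a | ~a) & ~(~e & ~(e & c))))
= d & (~b | ~((a | ~a) & (e | e & c)))   (De Morgan)
= d & (~b | ~(e | e & c))   (complement / identity)
= d & (~b | ~e)   (absorption)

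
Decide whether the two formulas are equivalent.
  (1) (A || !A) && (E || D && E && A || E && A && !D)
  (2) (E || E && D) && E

Yes

E1: (A || !A) && (E || D && E && A || E && A && !D)
    = (A || !A) && (E || E && A)   [distribution]
    = (A || !A) && E   [absorption]
    = E   [complement / identity]
E2: (E || E && D) && E
    = E && E   [absorption]
    = E   [idempotence]
Both reduce to E, so they are equivalent.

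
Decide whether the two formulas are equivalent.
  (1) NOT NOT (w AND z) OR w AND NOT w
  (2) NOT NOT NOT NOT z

No

E1: NOT NOT (w AND z) OR w AND NOT w
    = w AND z OR w AND NOT w   [double negation]
    = w AND z   [complement / identity]
E2: NOT NOT NOT NOT z
    = NOT NOT z   [double negation]
    = z   [double negation]
These differ: at w=0, z=1, E1 = 0 but E2 = 1.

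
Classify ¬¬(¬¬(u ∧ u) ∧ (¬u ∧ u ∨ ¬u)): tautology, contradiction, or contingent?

contradiction

¬¬(¬¬(u ∧ u) ∧ (¬u ∧ u ∨ ¬u))
= ¬¬(¬¬u ∧ (¬u ∧ u ∨ ¬u))   (idempotence)
= ¬¬(¬¬u ∧ ¬u)   (complement / identity)
= ¬¬(u ∧ ¬u)   (double negation)
= u ∧ ¬u   (double negation)
= False   (complement)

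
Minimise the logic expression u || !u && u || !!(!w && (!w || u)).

u || !w

u || !u && u || !!(!w && (!w || u))
= u || !!(!w && (!w || u))
= u || !!!w
= u || !w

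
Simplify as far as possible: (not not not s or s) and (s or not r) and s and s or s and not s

s

(not not not s or s) and (s or not r) and s and s or s and not s
= (not s or s) and (s or not r) and s and s or s and not s
= (s or not r) and s and s or s and not s
= s and s or s and not s
= s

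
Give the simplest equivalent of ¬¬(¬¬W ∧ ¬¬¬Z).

¬¬(¬¬W ∧ ¬¬¬Z)
= ¬(¬W ∨ ¬¬Z)   [De Morgan]
= W ∧ ¬Z   [De Morgan]

W ∧ ¬Z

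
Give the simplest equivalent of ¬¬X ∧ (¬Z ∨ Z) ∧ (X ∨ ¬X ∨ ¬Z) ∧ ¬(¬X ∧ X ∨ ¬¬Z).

X ∧ ¬Z

¬¬X ∧ (¬Z ∨ Z) ∧ (X ∨ ¬X ∨ ¬Z) ∧ ¬(¬X ∧ X ∨ ¬¬Z)
= ¬¬X ∧ (¬Z ∨ Z) ∧ (X ∨ ¬X ∨ ¬Z) ∧ ¬¬¬Z   [complement / identity]
= ¬¬X ∧ (¬Z ∨ Z ∧ (X ∨ ¬X)) ∧ ¬¬¬Z   [distribution]
= ¬¬X ∧ (¬Z ∨ Z) ∧ ¬¬¬Z   [complement / identity]
= ¬¬X ∧ ¬¬¬Z   [complement / identity]
= X ∧ ¬¬¬Z   [double negation]
= X ∧ ¬Z   [double negation]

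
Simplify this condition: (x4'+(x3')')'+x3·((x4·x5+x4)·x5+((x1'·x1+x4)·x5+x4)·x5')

x4

(x4'+(x3')')'+x3·((x4·x5+x4)·x5+((x1'·x1+x4)·x5+x4)·x5')
= (x4'+(x3')')'+x3·((x4·x5+x4)·x5+(x4·x5+x4)·x5')   — complement / identity
= (x4'+(x3')')'+x3·(x4·x5+x4)   — distribution
= (x4'+(x3')')'+x3·x4   — absorption
= x4·x3'+x3·x4   — De Morgan
= x4   — distribution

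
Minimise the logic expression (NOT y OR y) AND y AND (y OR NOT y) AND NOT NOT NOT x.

(NOT y OR y) AND y AND (y OR NOT y) AND NOT NOT NOT x
= (NOT y OR y) AND y AND NOT NOT NOT x   (complement / identity)
= y AND NOT NOT NOT x   (complement / identity)
= y AND NOT x   (double negation)

y AND NOT x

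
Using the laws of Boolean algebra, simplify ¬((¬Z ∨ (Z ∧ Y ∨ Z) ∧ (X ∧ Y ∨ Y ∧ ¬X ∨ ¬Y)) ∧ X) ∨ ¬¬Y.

¬((¬Z ∨ (Z ∧ Y ∨ Z) ∧ (X ∧ Y ∨ Y ∧ ¬X ∨ ¬Y)) ∧ X) ∨ ¬¬Y
= ¬((¬Z ∨ Z ∧ (X ∧ Y ∨ Y ∧ ¬X ∨ ¬Y)) ∧ X) ∨ ¬¬Y   — absorption
= ¬((¬Z ∨ Z ∧ (X ∧ Y ∨ Y ∧ ¬X ∨ ¬Y)) ∧ X) ∨ Y   — double negation
= ¬((¬Z ∨ Z ∧ (Y ∨ ¬Y)) ∧ X) ∨ Y   — distribution
= ¬((¬Z ∨ Z) ∧ X) ∨ Y   — complement / identity
= ¬X ∨ Y   — complement / identity

¬X ∨ Y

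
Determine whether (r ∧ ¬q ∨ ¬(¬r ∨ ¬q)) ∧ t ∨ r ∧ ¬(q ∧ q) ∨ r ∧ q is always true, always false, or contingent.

(r ∧ ¬q ∨ ¬(¬r ∨ ¬q)) ∧ t ∨ r ∧ ¬(q ∧ q) ∨ r ∧ q
= (r ∧ ¬q ∨ ¬(¬r ∨ ¬q)) ∧ t ∨ r ∧ ¬q ∨ r ∧ q   [idempotence]
= (r ∧ ¬q ∨ r ∧ q) ∧ t ∨ r ∧ ¬q ∨ r ∧ q   [De Morgan]
= r ∧ ¬q ∨ r ∧ q   [absorption]
= r   [distribution]
This depends on r, so it is not a constant.

contingent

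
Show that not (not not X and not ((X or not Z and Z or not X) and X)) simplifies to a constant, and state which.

not (not not X and not ((X or not Z and Z or not X) and X))
= not (not not X and not ((X or not X) and X))   — complement / identity
= not X or (X or not X) and X   — De Morgan
= not X or X   — complement / identity
= True   — complement

True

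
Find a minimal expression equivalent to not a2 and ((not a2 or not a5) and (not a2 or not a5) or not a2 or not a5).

not a2

not a2 and ((not a2 or not a5) and (not a2 or not a5) or not a2 or not a5)
= not a2 and (not a2 or not a5 or not a2 or not a5)   (idempotence)
= not a2 and (not a2 or not a5)   (idempotence)
= not a2   (absorption)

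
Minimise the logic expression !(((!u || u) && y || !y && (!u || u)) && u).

!u

!(((!u || u) && y || !y && (!u || u)) && u)
= !((!u || u) && u)   — distribution
= !u   — complement / identity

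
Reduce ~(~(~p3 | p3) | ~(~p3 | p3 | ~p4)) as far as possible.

1

~(~(~p3 | p3) | ~(~p3 | p3 | ~p4))
= (~p3 | p3) & (~p3 | p3 | ~p4)
= ~p3 | p3
= 1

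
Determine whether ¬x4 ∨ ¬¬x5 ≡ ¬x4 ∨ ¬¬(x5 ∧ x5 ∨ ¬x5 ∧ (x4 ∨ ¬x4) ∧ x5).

Yes

E1: ¬x4 ∨ ¬¬x5
    = ¬x4 ∨ x5   — double negation
E2: ¬x4 ∨ ¬¬(x5 ∧ x5 ∨ ¬x5 ∧ (x4 ∨ ¬x4) ∧ x5)
    = ¬x4 ∨ x5 ∧ x5 ∨ ¬x5 ∧ (x4 ∨ ¬x4) ∧ x5   — double negation
    = ¬x4 ∨ x5 ∧ x5 ∨ ¬x5 ∧ x5   — complement / identity
    = ¬x4 ∨ x5   — distribution
Both reduce to ¬x4 ∨ x5, so they are equivalent.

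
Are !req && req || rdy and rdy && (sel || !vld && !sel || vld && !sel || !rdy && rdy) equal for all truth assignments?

Yes

E1: !req && req || rdy
    = rdy   (complement / identity)
E2: rdy && (sel || !vld && !sel || vld && !sel || !rdy && rdy)
    = rdy && (sel || !vld && !sel || vld && !sel)   (complement / identity)
    = rdy && (sel || !sel)   (distribution)
    = rdy   (complement / identity)
Both reduce to rdy, so they are equivalent.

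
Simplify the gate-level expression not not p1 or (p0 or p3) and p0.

not not p1 or (p0 or p3) and p0
= p1 or (p0 or p3) and p0   — double negation
= p1 or p0   — absorption

p1 or p0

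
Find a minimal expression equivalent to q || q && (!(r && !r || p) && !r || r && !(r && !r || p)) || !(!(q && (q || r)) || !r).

q

q || q && (!(r && !r || p) && !r || r && !(r && !r || p)) || !(!(q && (q || r)) || !r)
= q || q && !(r && !r || p) || !(!(q && (q || r)) || !r)
= q || q && !(r && !r || p) || !(!q || !r)
= q || q && !p || !(!q || !r)
= q || q && !p || q && r
= q || q && r
= q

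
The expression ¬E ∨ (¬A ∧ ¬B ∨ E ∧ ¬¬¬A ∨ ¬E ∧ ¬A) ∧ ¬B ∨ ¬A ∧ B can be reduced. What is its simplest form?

¬E ∨ (¬A ∧ ¬B ∨ E ∧ ¬¬¬A ∨ ¬E ∧ ¬A) ∧ ¬B ∨ ¬A ∧ B
= ¬E ∨ (¬A ∧ ¬B ∨ E ∧ ¬A ∨ ¬E ∧ ¬A) ∧ ¬B ∨ ¬A ∧ B   — double negation
= ¬E ∨ (¬A ∧ ¬B ∨ ¬A) ∧ ¬B ∨ ¬A ∧ B   — distribution
= ¬E ∨ ¬A ∧ ¬B ∨ ¬A ∧ B   — absorption
= ¬E ∨ ¬A   — distribution

¬E ∨ ¬A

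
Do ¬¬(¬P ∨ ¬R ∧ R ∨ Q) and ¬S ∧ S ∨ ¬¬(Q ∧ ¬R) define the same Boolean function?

E1: ¬¬(¬P ∨ ¬R ∧ R ∨ Q)
    = ¬¬(¬P ∨ Q)   (complement / identity)
    = ¬P ∨ Q   (double negation)
E2: ¬S ∧ S ∨ ¬¬(Q ∧ ¬R)
    = ¬¬(Q ∧ ¬R)   (complement / identity)
    = Q ∧ ¬R   (double negation)
These differ: at P=0, Q=1, R=1, S=0, E1 = 1 but E2 = 0.

No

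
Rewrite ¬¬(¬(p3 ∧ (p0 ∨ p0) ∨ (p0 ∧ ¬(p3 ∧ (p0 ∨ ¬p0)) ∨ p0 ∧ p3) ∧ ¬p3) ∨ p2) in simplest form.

¬p0 ∨ p2

¬¬(¬(p3 ∧ (p0 ∨ p0) ∨ (p0 ∧ ¬(p3 ∧ (p0 ∨ ¬p0)) ∨ p0 ∧ p3) ∧ ¬p3) ∨ p2)
= ¬(p3 ∧ (p0 ∨ p0) ∨ (p0 ∧ ¬(p3 ∧ (p0 ∨ ¬p0)) ∨ p0 ∧ p3) ∧ ¬p3) ∨ p2   [double negation]
= ¬(p3 ∧ p0 ∨ (p0 ∧ ¬(p3 ∧ (p0 ∨ ¬p0)) ∨ p0 ∧ p3) ∧ ¬p3) ∨ p2   [idempotence]
= ¬(p3 ∧ p0 ∨ (p0 ∧ ¬p3 ∨ p0 ∧ p3) ∧ ¬p3) ∨ p2   [complement / identity]
= ¬(p3 ∧ p0 ∨ p0 ∧ ¬p3) ∨ p2   [distribution]
= ¬p0 ∨ p2   [distribution]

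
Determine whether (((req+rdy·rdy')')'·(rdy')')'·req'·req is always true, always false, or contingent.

(((req+rdy·rdy')')'·(rdy')')'·req'·req
= ((req+rdy·rdy')'+rdy')·req'·req   — De Morgan
= (req'+rdy')·req'·req   — complement / identity
= req'·req   — absorption
= 0   — complement

always false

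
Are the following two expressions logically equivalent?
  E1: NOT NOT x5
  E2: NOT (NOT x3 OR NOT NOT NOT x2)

No

E1: NOT NOT x5
    = x5   — double negation
E2: NOT (NOT x3 OR NOT NOT NOT x2)
    = x3 AND NOT NOT x2   — De Morgan
    = x3 AND x2   — double negation
These differ: at x2=0, x3=0, x5=1, E1 = 1 but E2 = 0.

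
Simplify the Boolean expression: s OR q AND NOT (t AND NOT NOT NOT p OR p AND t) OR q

s OR q AND NOT (t AND NOT NOT NOT p OR p AND t) OR q
= s OR q AND NOT (t AND NOT p OR p AND t) OR q
= s OR q AND NOT t OR q
= s OR q

s OR q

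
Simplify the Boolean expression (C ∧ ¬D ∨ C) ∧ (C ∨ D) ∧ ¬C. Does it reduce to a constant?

(C ∧ ¬D ∨ C) ∧ (C ∨ D) ∧ ¬C
= C ∧ (C ∨ D) ∧ ¬C
= C ∧ ¬C
= False

False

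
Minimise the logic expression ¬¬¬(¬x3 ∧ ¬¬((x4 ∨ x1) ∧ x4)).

¬¬¬(¬x3 ∧ ¬¬((x4 ∨ x1) ∧ x4))
= ¬¬¬(¬x3 ∧ ¬¬x4)   — absorption
= ¬(¬x3 ∧ ¬¬x4)   — double negation
= x3 ∨ ¬x4   — De Morgan

x3 ∨ ¬x4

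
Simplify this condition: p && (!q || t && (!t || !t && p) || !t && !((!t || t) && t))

p && (!q || t && (!t || !t && p) || !t && !((!t || t) && t))
= p && (!q || t && !t || !t && !((!t || t) && t))   [absorption]
= p && (!q || t && !t || !t && !t)   [complement / identity]
= p && (!q || !t)   [distribution]

p && (!q || !t)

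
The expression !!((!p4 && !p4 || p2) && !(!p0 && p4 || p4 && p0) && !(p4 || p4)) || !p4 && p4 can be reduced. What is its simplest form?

!p4

!!((!p4 && !p4 || p2) && !(!p0 && p4 || p4 && p0) && !(p4 || p4)) || !p4 && p4
= (!p4 && !p4 || p2) && !(!p0 && p4 || p4 && p0) && !(p4 || p4) || !p4 && p4   — double negation
= (!p4 && !p4 || p2) && !p4 && !(p4 || p4) || !p4 && p4   — distribution
= (!p4 && !p4 || p2) && !p4 && !p4 || !p4 && p4   — idempotence
= !p4 && !p4 || !p4 && p4   — absorption
= !p4   — distribution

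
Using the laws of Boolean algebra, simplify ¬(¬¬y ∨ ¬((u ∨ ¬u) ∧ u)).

¬y ∧ u

¬(¬¬y ∨ ¬((u ∨ ¬u) ∧ u))
= ¬(¬¬y ∨ ¬u)
= ¬y ∧ u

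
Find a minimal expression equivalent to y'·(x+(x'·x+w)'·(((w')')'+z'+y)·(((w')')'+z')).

y'·(x+w')

y'·(x+(x'·x+w)'·(((w')')'+z'+y)·(((w')')'+z'))
= y'·(x+w'·(((w')')'+z'+y)·(((w')')'+z'))   — complement / identity
= y'·(x+w'·(((w')')'+z'))   — absorption
= y'·(x+w'·(w'+z'))   — double negation
= y'·(x+w')   — absorption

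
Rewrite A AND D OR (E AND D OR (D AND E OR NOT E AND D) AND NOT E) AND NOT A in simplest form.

A AND D OR (E AND D OR (D AND E OR NOT E AND D) AND NOT E) AND NOT A
= A AND D OR (E AND D OR D AND NOT E) AND NOT A   (distribution)
= A AND D OR D AND NOT A   (distribution)
= D   (distribution)

D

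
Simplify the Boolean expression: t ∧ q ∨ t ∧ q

t ∧ q ∨ t ∧ q
= (q ∨ q) ∧ t   — distribution
= q ∧ t   — idempotence

q ∧ t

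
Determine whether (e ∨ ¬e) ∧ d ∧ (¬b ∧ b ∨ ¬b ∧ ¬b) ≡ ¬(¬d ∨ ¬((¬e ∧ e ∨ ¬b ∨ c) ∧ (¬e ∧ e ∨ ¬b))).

E1: (e ∨ ¬e) ∧ d ∧ (¬b ∧ b ∨ ¬b ∧ ¬b)
    = d ∧ (¬b ∧ b ∨ ¬b ∧ ¬b)   [complement / identity]
    = d ∧ ¬b   [distribution]
E2: ¬(¬d ∨ ¬((¬e ∧ e ∨ ¬b ∨ c) ∧ (¬e ∧ e ∨ ¬b)))
    = ¬(¬d ∨ ¬(¬e ∧ e ∨ ¬b))   [absorption]
    = ¬(¬d ∨ ¬¬b)   [complement / identity]
    = d ∧ ¬b   [De Morgan]
Both reduce to d ∧ ¬b, so they are equivalent.

Yes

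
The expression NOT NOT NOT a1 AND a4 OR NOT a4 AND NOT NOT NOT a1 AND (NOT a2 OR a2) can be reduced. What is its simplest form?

NOT a1

NOT NOT NOT a1 AND a4 OR NOT a4 AND NOT NOT NOT a1 AND (NOT a2 OR a2)
= NOT NOT NOT a1 AND a4 OR NOT a4 AND NOT NOT NOT a1   [complement / identity]
= NOT NOT NOT a1   [distribution]
= NOT a1   [double negation]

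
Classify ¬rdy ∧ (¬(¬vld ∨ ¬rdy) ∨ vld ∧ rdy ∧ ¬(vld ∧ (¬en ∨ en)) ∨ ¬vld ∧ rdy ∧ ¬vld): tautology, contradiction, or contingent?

¬rdy ∧ (¬(¬vld ∨ ¬rdy) ∨ vld ∧ rdy ∧ ¬(vld ∧ (¬en ∨ en)) ∨ ¬vld ∧ rdy ∧ ¬vld)
= ¬rdy ∧ (¬(¬vld ∨ ¬rdy) ∨ vld ∧ rdy ∧ ¬vld ∨ ¬vld ∧ rdy ∧ ¬vld)   (complement / identity)
= ¬rdy ∧ (vld ∧ rdy ∨ vld ∧ rdy ∧ ¬vld ∨ ¬vld ∧ rdy ∧ ¬vld)   (De Morgan)
= ¬rdy ∧ (vld ∧ rdy ∨ rdy ∧ ¬vld)   (distribution)
= ¬rdy ∧ rdy   (distribution)
= False   (complement)

contradiction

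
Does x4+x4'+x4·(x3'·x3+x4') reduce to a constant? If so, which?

x4+x4'+x4·(x3'·x3+x4')
= x4+x4'+x4·x4'   (complement / identity)
= x4+x4'   (complement / identity)
= 1   (complement)

yes, True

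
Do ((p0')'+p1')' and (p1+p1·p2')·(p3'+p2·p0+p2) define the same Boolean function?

E1: ((p0')'+p1')'
    = p0'·p1   (De Morgan)
E2: (p1+p1·p2')·(p3'+p2·p0+p2)
    = p1·(p3'+p2·p0+p2)   (absorption)
    = p1·(p3'+p2)   (absorption)
These differ: at p0=1, p1=1, p2=1, p3=0, E1 = 0 but E2 = 1.

No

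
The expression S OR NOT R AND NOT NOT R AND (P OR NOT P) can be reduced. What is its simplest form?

S

S OR NOT R AND NOT NOT R AND (P OR NOT P)
= S OR NOT R AND R AND (P OR NOT P)   [double negation]
= S OR NOT R AND R   [complement / identity]
= S   [complement / identity]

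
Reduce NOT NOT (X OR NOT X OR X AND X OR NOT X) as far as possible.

TRUE

NOT NOT (X OR NOT X OR X AND X OR NOT X)
= NOT NOT (X OR NOT X OR X OR NOT X)   (idempotence)
= NOT NOT (X OR NOT X)   (idempotence)
= X OR NOT X   (double negation)
= TRUE   (complement)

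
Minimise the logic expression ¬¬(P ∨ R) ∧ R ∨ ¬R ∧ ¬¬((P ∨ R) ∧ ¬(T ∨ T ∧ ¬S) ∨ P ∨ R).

P ∨ R

¬¬(P ∨ R) ∧ R ∨ ¬R ∧ ¬¬((P ∨ R) ∧ ¬(T ∨ T ∧ ¬S) ∨ P ∨ R)
= ¬¬(P ∨ R) ∧ R ∨ ¬R ∧ ¬¬((P ∨ R) ∧ ¬T ∨ P ∨ R)   — absorption
= ¬¬(P ∨ R) ∧ R ∨ ¬R ∧ ¬¬(P ∨ R)   — absorption
= ¬¬(P ∨ R)   — distribution
= P ∨ R   — double negation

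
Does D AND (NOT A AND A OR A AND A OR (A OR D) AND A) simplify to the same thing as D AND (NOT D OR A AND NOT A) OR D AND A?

E1: D AND (NOT A AND A OR A AND A OR (A OR D) AND A)
    = D AND (NOT A AND A OR A AND A OR A)   — absorption
    = D AND (A OR A)   — distribution
    = D AND A   — idempotence
E2: D AND (NOT D OR A AND NOT A) OR D AND A
    = D AND NOT D OR D AND A   — complement / identity
    = D AND A   — complement / identity
Both reduce to D AND A, so they are equivalent.

Yes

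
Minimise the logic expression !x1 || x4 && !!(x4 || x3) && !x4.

!x1 || x4 && !!(x4 || x3) && !x4
= !x1 || x4 && (x4 || x3) && !x4   (double negation)
= !x1 || x4 && !x4   (absorption)
= !x1   (complement / identity)

!x1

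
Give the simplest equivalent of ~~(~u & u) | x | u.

x | u

~~(~u & u) | x | u
= ~u & u | x | u   — double negation
= x | u   — complement / identity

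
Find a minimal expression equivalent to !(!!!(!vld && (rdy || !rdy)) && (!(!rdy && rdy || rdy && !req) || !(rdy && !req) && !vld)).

!(!!!(!vld && (rdy || !rdy)) && (!(!rdy && rdy || rdy && !req) || !(rdy && !req) && !vld))
= !(!(!vld && (rdy || !rdy)) && (!(!rdy && rdy || rdy && !req) || !(rdy && !req) && !vld))   — double negation
= !(!!vld && (!(!rdy && rdy || rdy && !req) || !(rdy && !req) && !vld))   — complement / identity
= !(!!vld && (!(rdy && !req) || !(rdy && !req) && !vld))   — complement / identity
= !(!!vld && !(rdy && !req))   — absorption
= !vld || rdy && !req   — De Morgan

!vld || rdy && !req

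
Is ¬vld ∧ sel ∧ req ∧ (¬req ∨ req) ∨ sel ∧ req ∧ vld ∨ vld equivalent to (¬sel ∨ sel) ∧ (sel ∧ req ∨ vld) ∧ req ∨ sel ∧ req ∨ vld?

E1: ¬vld ∧ sel ∧ req ∧ (¬req ∨ req) ∨ sel ∧ req ∧ vld ∨ vld
    = ¬vld ∧ sel ∧ req ∨ sel ∧ req ∧ vld ∨ vld   (complement / identity)
    = sel ∧ req ∨ vld   (distribution)
E2: (¬sel ∨ sel) ∧ (sel ∧ req ∨ vld) ∧ req ∨ sel ∧ req ∨ vld
    = (sel ∧ req ∨ vld) ∧ req ∨ sel ∧ req ∨ vld   (complement / identity)
    = sel ∧ req ∨ vld   (absorption)
Both reduce to sel ∧ req ∨ vld, so they are equivalent.

Yes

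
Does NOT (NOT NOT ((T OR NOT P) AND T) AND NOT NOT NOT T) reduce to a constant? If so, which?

NOT (NOT NOT ((T OR NOT P) AND T) AND NOT NOT NOT T)
= NOT (NOT NOT ((T OR NOT P) AND T) AND NOT T)   (double negation)
= NOT ((T OR NOT P) AND T) OR T   (De Morgan)
= NOT T OR T   (absorption)
= TRUE   (complement)

yes, True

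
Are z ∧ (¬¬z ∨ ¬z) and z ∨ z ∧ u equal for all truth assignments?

E1: z ∧ (¬¬z ∨ ¬z)
    = z ∧ (z ∨ ¬z)
    = z
E2: z ∨ z ∧ u
    = z
Both reduce to z, so they are equivalent.

Yes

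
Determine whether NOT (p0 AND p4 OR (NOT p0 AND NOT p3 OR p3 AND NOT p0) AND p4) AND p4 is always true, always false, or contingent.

NOT (p0 AND p4 OR (NOT p0 AND NOT p3 OR p3 AND NOT p0) AND p4) AND p4
= NOT (p0 AND p4 OR (NOT p3 OR p3) AND NOT p0 AND p4) AND p4
= NOT (p0 AND p4 OR NOT p0 AND p4) AND p4
= NOT p4 AND p4
= FALSE

always false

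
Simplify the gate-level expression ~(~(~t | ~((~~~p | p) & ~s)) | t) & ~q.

~(~(~t | ~((~~~p | p) & ~s)) | t) & ~q
= ~(t & (~~~p | p) & ~s | t) & ~q   — De Morgan
= ~(t & (~p | p) & ~s | t) & ~q   — double negation
= ~(t & ~s | t) & ~q   — complement / identity
= ~t & ~q   — absorption

~t & ~q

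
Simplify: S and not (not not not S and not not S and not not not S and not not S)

S

S and not (not not not S and not not S and not not not S and not not S)
= S and not (not not not S and not not S)   — idempotence
= S and not (not S and not not S)   — double negation
= S and (S or not S)   — De Morgan
= S   — complement / identity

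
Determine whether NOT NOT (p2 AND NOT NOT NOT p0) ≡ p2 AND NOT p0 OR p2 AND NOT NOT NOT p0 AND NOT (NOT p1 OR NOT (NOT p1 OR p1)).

Yes

E1: NOT NOT (p2 AND NOT NOT NOT p0)
    = NOT NOT (p2 AND NOT p0)   (double negation)
    = p2 AND NOT p0   (double negation)
E2: p2 AND NOT p0 OR p2 AND NOT NOT NOT p0 AND NOT (NOT p1 OR NOT (NOT p1 OR p1))
    = p2 AND NOT p0 OR p2 AND NOT NOT NOT p0 AND p1 AND (NOT p1 OR p1)   (De Morgan)
    = p2 AND NOT p0 OR p2 AND NOT NOT NOT p0 AND p1   (complement / identity)
    = p2 AND NOT p0 OR p2 AND NOT p0 AND p1   (double negation)
    = p2 AND NOT p0   (absorption)
Both reduce to p2 AND NOT p0, so they are equivalent.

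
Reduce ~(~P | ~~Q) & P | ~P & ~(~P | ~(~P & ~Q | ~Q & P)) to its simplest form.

~(~P | ~~Q) & P | ~P & ~(~P | ~(~P & ~Q | ~Q & P))
= ~(~P | ~~Q) & P | ~P & ~(~P | ~~Q)
= ~(~P | ~~Q)
= P & ~Q

P & ~Q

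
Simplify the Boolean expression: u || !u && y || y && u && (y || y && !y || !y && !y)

u || y

u || !u && y || y && u && (y || y && !y || !y && !y)
= u || !u && y || y && u && (y || !y)   (distribution)
= u || !u && y || y && u   (complement / identity)
= u || y   (distribution)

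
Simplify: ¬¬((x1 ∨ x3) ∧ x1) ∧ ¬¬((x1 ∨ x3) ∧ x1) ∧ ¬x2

x1 ∧ ¬x2

¬¬((x1 ∨ x3) ∧ x1) ∧ ¬¬((x1 ∨ x3) ∧ x1) ∧ ¬x2
= ¬¬((x1 ∨ x3) ∧ x1) ∧ ¬x2   — idempotence
= (x1 ∨ x3) ∧ x1 ∧ ¬x2   — double negation
= x1 ∧ ¬x2   — absorption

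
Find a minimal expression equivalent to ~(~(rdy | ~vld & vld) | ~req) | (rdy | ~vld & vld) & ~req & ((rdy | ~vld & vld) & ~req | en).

~(~(rdy | ~vld & vld) | ~req) | (rdy | ~vld & vld) & ~req & ((rdy | ~vld & vld) & ~req | en)
= ~(~(rdy | ~vld & vld) | ~req) | (rdy | ~vld & vld) & ~req   — absorption
= (rdy | ~vld & vld) & req | (rdy | ~vld & vld) & ~req   — De Morgan
= rdy | ~vld & vld   — distribution
= rdy   — complement / identity

rdy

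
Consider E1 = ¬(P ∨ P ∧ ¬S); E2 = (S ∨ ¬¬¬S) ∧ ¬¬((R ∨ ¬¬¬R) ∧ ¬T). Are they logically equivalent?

E1: ¬(P ∨ P ∧ ¬S)
    = ¬P   — absorption
E2: (S ∨ ¬¬¬S) ∧ ¬¬((R ∨ ¬¬¬R) ∧ ¬T)
    = (S ∨ ¬S) ∧ ¬¬((R ∨ ¬¬¬R) ∧ ¬T)   — double negation
    = (S ∨ ¬S) ∧ ¬¬((R ∨ ¬R) ∧ ¬T)   — double negation
    = (S ∨ ¬S) ∧ ¬¬¬T   — complement / identity
    = ¬¬¬T   — complement / identity
    = ¬T   — double negation
These differ: at P=0, R=0, S=1, T=1, E1 = 1 but E2 = 0.

No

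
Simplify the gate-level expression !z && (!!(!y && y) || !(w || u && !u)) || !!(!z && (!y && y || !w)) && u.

!z && !w

!z && (!!(!y && y) || !(w || u && !u)) || !!(!z && (!y && y || !w)) && u
= !z && (!!(!y && y) || !w) || !!(!z && (!y && y || !w)) && u   (complement / identity)
= !z && (!y && y || !w) || !!(!z && (!y && y || !w)) && u   (double negation)
= !z && (!y && y || !w) || !z && (!y && y || !w) && u   (double negation)
= !z && (!y && y || !w)   (absorption)
= !z && !w   (complement / identity)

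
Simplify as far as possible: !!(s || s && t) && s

s

!!(s || s && t) && s
= !!s && s   [absorption]
= s && s   [double negation]
= s   [idempotence]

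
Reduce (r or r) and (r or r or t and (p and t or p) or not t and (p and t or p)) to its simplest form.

(r or r) and (r or r or t and (p and t or p) or not t and (p and t or p))
= (r or r) and (r or r or p and t or p)
= (r or r) and (r or r or p)
= r or r
= r

r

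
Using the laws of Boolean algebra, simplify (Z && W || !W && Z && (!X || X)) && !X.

(Z && W || !W && Z && (!X || X)) && !X
= (Z && W || !W && Z) && !X
= Z && !X

Z && !X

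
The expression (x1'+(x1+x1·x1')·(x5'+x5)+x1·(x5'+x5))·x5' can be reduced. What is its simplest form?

x5'

(x1'+(x1+x1·x1')·(x5'+x5)+x1·(x5'+x5))·x5'
= (x1'+x1·(x5'+x5)+x1·(x5'+x5))·x5'   (complement / identity)
= (x1'+x1·(x5'+x5))·x5'   (idempotence)
= (x1'+x1)·x5'   (complement / identity)
= x5'   (complement / identity)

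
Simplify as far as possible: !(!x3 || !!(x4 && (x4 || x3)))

!(!x3 || !!(x4 && (x4 || x3)))
= x3 && !(x4 && (x4 || x3))   — De Morgan
= x3 && !x4   — absorption

x3 && !x4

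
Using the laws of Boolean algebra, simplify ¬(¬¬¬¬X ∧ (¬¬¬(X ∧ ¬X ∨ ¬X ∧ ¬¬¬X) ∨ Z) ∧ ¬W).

¬(¬¬¬¬X ∧ (¬¬¬(X ∧ ¬X ∨ ¬X ∧ ¬¬¬X) ∨ Z) ∧ ¬W)
= ¬(¬¬¬¬X ∧ (¬¬¬(X ∧ ¬X ∨ ¬X ∧ ¬X) ∨ Z) ∧ ¬W)   [double negation]
= ¬(¬¬¬¬X ∧ (¬¬¬¬X ∨ Z) ∧ ¬W)   [distribution]
= ¬(¬¬¬¬X ∧ ¬W)   [absorption]
= ¬(¬¬X ∧ ¬W)   [double negation]
= ¬X ∨ W   [De Morgan]

¬X ∨ W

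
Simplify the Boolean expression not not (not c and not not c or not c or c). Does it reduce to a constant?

True

not not (not c and not not c or not c or c)
= not not (not c and c or not c or c)   — double negation
= not not (not c or c)   — complement / identity
= not c or c   — double negation
= True   — complement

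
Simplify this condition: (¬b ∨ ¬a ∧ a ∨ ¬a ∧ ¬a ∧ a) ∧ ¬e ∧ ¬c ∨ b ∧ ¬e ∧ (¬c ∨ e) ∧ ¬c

¬e ∧ ¬c

(¬b ∨ ¬a ∧ a ∨ ¬a ∧ ¬a ∧ a) ∧ ¬e ∧ ¬c ∨ b ∧ ¬e ∧ (¬c ∨ e) ∧ ¬c
= (¬b ∨ ¬a ∧ a ∨ ¬a ∧ ¬a ∧ a) ∧ ¬e ∧ ¬c ∨ b ∧ ¬e ∧ ¬c
= (¬b ∨ ¬a ∧ a ∨ ¬a ∧ a) ∧ ¬e ∧ ¬c ∨ b ∧ ¬e ∧ ¬c
= (¬b ∨ ¬a ∧ a) ∧ ¬e ∧ ¬c ∨ b ∧ ¬e ∧ ¬c
= ¬b ∧ ¬e ∧ ¬c ∨ b ∧ ¬e ∧ ¬c
= ¬e ∧ ¬c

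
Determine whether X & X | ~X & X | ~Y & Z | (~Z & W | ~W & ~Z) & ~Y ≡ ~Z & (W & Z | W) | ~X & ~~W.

E1: X & X | ~X & X | ~Y & Z | (~Z & W | ~W & ~Z) & ~Y
    = X & X | ~X & X | ~Y & Z | ~Z & ~Y   — distribution
    = X | ~Y & Z | ~Z & ~Y   — distribution
    = X | ~Y   — distribution
E2: ~Z & (W & Z | W) | ~X & ~~W
    = ~Z & W | ~X & ~~W   — absorption
    = ~Z & W | ~X & W   — double negation
    = (~Z | ~X) & W   — distribution
These differ: at W=0, X=1, Y=0, Z=1, E1 = 1 but E2 = 0.

No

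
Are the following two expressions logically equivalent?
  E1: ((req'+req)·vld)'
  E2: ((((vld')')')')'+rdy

No

E1: ((req'+req)·vld)'
    = vld'   [complement / identity]
E2: ((((vld')')')')'+rdy
    = ((vld')')'+rdy   [double negation]
    = vld'+rdy   [double negation]
These differ: at rdy=1, req=0, vld=1, E1 = 0 but E2 = 1.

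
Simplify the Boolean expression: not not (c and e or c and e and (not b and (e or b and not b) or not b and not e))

c and e

not not (c and e or c and e and (not b and (e or b and not b) or not b and not e))
= c and e or c and e and (not b and (e or b and not b) or not b and not e)   (double negation)
= c and e or c and e and (not b and e or not b and not e)   (complement / identity)
= c and e or c and e and not b   (distribution)
= c and e   (absorption)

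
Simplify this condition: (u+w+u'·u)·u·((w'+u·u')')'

u·w'

(u+w+u'·u)·u·((w'+u·u')')'
= (u+w+u'·u)·u·((w')')'
= (u+w)·u·((w')')'
= (u+w)·u·w'
= u·w'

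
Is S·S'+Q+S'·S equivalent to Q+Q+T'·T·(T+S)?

Yes

E1: S·S'+Q+S'·S
    = Q+S'·S   — complement / identity
    = Q   — complement / identity
E2: Q+Q+T'·T·(T+S)
    = Q+Q+T'·T   — absorption
    = Q+T'·T   — idempotence
    = Q   — complement / identity
Both reduce to Q, so they are equivalent.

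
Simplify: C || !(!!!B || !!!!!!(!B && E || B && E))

C || B && !E

C || !(!!!B || !!!!!!(!B && E || B && E))
= C || !(!!!B || !!!!(!B && E || B && E))   — double negation
= C || !!B && !!!(!B && E || B && E)   — De Morgan
= C || !!B && !(!B && E || B && E)   — double negation
= C || B && !(!B && E || B && E)   — double negation
= C || B && !E   — distribution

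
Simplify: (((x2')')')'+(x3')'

x2+x3

(((x2')')')'+(x3')'
= (x2')'+(x3')'   [double negation]
= (x2')'+x3   [double negation]
= x2+x3   [double negation]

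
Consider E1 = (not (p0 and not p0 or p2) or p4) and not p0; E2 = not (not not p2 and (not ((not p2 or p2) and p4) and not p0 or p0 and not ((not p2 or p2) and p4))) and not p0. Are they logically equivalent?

E1: (not (p0 and not p0 or p2) or p4) and not p0
    = (not p2 or p4) and not p0   (complement / identity)
E2: not (not not p2 and (not ((not p2 or p2) and p4) and not p0 or p0 and not ((not p2 or p2) and p4))) and not p0
    = not (not not p2 and not ((not p2 or p2) and p4)) and not p0   (distribution)
    = (not p2 or (not p2 or p2) and p4) and not p0   (De Morgan)
    = (not p2 or p4) and not p0   (complement / identity)
Both reduce to (not p2 or p4) and not p0, so they are equivalent.

Yes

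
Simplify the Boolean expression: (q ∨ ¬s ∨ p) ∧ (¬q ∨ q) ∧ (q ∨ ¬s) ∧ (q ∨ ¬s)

(q ∨ ¬s ∨ p) ∧ (¬q ∨ q) ∧ (q ∨ ¬s) ∧ (q ∨ ¬s)
= (q ∨ ¬s ∨ p) ∧ (q ∨ ¬s) ∧ (q ∨ ¬s)   (complement / identity)
= (q ∨ ¬s) ∧ (q ∨ ¬s)   (absorption)
= q ∨ ¬s   (idempotence)

q ∨ ¬s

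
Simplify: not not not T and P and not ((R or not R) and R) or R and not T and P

not not not T and P and not ((R or not R) and R) or R and not T and P
= not not not T and P and not R or R and not T and P   — complement / identity
= not T and P and not R or R and not T and P   — double negation
= not T and P   — distribution

not T and P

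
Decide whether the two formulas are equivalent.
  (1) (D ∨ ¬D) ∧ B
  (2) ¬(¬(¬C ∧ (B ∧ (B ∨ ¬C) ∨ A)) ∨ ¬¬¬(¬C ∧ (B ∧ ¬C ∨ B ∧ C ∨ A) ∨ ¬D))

E1: (D ∨ ¬D) ∧ B
    = B   [complement / identity]
E2: ¬(¬(¬C ∧ (B ∧ (B ∨ ¬C) ∨ A)) ∨ ¬¬¬(¬C ∧ (B ∧ ¬C ∨ B ∧ C ∨ A) ∨ ¬D))
    = ¬(¬(¬C ∧ (B ∧ (B ∨ ¬C) ∨ A)) ∨ ¬(¬C ∧ (B ∧ ¬C ∨ B ∧ C ∨ A) ∨ ¬D))   [double negation]
    = ¬(¬(¬C ∧ (B ∧ (B ∨ ¬C) ∨ A)) ∨ ¬(¬C ∧ (B ∨ A) ∨ ¬D))   [distribution]
    = ¬C ∧ (B ∧ (B ∨ ¬C) ∨ A) ∧ (¬C ∧ (B ∨ A) ∨ ¬D)   [De Morgan]
    = ¬C ∧ (B ∨ A) ∧ (¬C ∧ (B ∨ A) ∨ ¬D)   [absorption]
    = ¬C ∧ (B ∨ A)   [absorption]
These differ: at A=1, B=1, C=1, D=0, E1 = 1 but E2 = 0.

No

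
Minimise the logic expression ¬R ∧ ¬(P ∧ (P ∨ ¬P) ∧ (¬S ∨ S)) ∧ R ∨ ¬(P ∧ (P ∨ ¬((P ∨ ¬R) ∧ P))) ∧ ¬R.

¬R ∧ ¬P

¬R ∧ ¬(P ∧ (P ∨ ¬P) ∧ (¬S ∨ S)) ∧ R ∨ ¬(P ∧ (P ∨ ¬((P ∨ ¬R) ∧ P))) ∧ ¬R
= ¬R ∧ ¬(P ∧ (P ∨ ¬P)) ∧ R ∨ ¬(P ∧ (P ∨ ¬((P ∨ ¬R) ∧ P))) ∧ ¬R
= ¬R ∧ (¬(P ∧ (P ∨ ¬P)) ∧ R ∨ ¬(P ∧ (P ∨ ¬((P ∨ ¬R) ∧ P))))
= ¬R ∧ (¬(P ∧ (P ∨ ¬P)) ∧ R ∨ ¬(P ∧ (P ∨ ¬P)))
= ¬R ∧ ¬(P ∧ (P ∨ ¬P))
= ¬R ∧ ¬P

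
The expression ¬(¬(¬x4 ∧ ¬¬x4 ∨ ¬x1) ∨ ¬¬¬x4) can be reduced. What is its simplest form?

¬x1 ∧ x4

¬(¬(¬x4 ∧ ¬¬x4 ∨ ¬x1) ∨ ¬¬¬x4)
= ¬(¬(¬x4 ∧ x4 ∨ ¬x1) ∨ ¬¬¬x4)
= ¬(¬(¬x4 ∧ x4 ∨ ¬x1) ∨ ¬x4)
= ¬(¬¬x1 ∨ ¬x4)
= ¬x1 ∧ x4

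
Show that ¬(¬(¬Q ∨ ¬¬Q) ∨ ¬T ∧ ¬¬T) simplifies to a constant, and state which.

True

¬(¬(¬Q ∨ ¬¬Q) ∨ ¬T ∧ ¬¬T)
= ¬(Q ∧ ¬Q ∨ ¬T ∧ ¬¬T)
= ¬(¬T ∧ ¬¬T)
= T ∨ ¬T
= True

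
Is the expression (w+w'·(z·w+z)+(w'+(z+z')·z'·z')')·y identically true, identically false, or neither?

neither

(w+w'·(z·w+z)+(w'+(z+z')·z'·z')')·y
= (w+w'·(z·w+z)+(w'+(z+z')·z')')·y
= (w+w'·(z·w+z)+(w'+z')')·y
= (w+w'·z+(w'+z')')·y
= (w+w'·z+w·z)·y
= (w+z)·y
This depends on w, y, z, so it is not a constant.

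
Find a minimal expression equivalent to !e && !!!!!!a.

!e && !!!!!!a
= !e && !!!!a   — double negation
= !e && !!a   — double negation
= !e && a   — double negation

!e && a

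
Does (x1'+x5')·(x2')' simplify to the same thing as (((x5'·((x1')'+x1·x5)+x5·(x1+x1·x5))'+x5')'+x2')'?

E1: (x1'+x5')·(x2')'
    = (x1'+x5')·x2   [double negation]
E2: (((x5'·((x1')'+x1·x5)+x5·(x1+x1·x5))'+x5')'+x2')'
    = (((x5'·(x1+x1·x5)+x5·(x1+x1·x5))'+x5')'+x2')'   [double negation]
    = (((x1+x1·x5)'+x5')'+x2')'   [distribution]
    = ((x1'+x5')'+x2')'   [absorption]
    = (x1'+x5')·x2   [De Morgan]
Both reduce to (x1'+x5')·x2, so they are equivalent.

Yes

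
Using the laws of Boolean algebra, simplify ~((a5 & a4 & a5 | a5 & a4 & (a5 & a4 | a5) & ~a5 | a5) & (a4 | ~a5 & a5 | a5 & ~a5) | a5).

~a5

~((a5 & a4 & a5 | a5 & a4 & (a5 & a4 | a5) & ~a5 | a5) & (a4 | ~a5 & a5 | a5 & ~a5) | a5)
= ~((a5 & a4 & a5 | a5 & a4 & ~a5 | a5) & (a4 | ~a5 & a5 | a5 & ~a5) | a5)   — absorption
= ~((a5 & a4 & a5 | a5 & a4 & ~a5 | a5) & (a4 | ~a5 & a5) | a5)   — complement / identity
= ~((a5 & a4 & a5 | a5 & a4 & ~a5 | a5) & a4 | a5)   — complement / identity
= ~((a5 & a4 | a5) & a4 | a5)   — distribution
= ~(a5 & a4 | a5)   — absorption
= ~a5   — absorption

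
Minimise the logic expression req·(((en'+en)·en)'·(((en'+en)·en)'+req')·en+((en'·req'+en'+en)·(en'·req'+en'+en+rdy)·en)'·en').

req·(((en'+en)·en)'·(((en'+en)·en)'+req')·en+((en'·req'+en'+en)·(en'·req'+en'+en+rdy)·en)'·en')
= req·(((en'+en)·en)'·(((en'+en)·en)'+req')·en+((en'·req'+en'+en)·en)'·en')   — absorption
= req·(((en'+en)·en)'·en+((en'·req'+en'+en)·en)'·en')   — absorption
= req·(((en'+en)·en)'·en+((en'+en)·en)'·en')   — absorption
= req·((en'+en)·en)'   — distribution
= req·en'   — complement / identity

req·en'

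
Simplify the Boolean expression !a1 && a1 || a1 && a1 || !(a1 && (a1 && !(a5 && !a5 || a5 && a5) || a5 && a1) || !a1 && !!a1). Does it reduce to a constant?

true

!a1 && a1 || a1 && a1 || !(a1 && (a1 && !(a5 && !a5 || a5 && a5) || a5 && a1) || !a1 && !!a1)
= !a1 && a1 || a1 && a1 || !(a1 && (a1 && !a5 || a5 && a1) || !a1 && !!a1)   (distribution)
= !a1 && a1 || a1 && a1 || !(a1 && (a1 && !a5 || a5 && a1) || !a1 && a1)   (double negation)
= a1 || !(a1 && (a1 && !a5 || a5 && a1) || !a1 && a1)   (distribution)
= a1 || !(a1 && a1 || !a1 && a1)   (distribution)
= a1 || !a1   (distribution)
= true   (complement)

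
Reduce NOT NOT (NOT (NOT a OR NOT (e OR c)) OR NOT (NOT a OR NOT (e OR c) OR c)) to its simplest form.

a AND (e OR c)

NOT NOT (NOT (NOT a OR NOT (e OR c)) OR NOT (NOT a OR NOT (e OR c) OR c))
= NOT ((NOT a OR NOT (e OR c)) AND (NOT a OR NOT (e OR c) OR c))   — De Morgan
= NOT (NOT a OR NOT (e OR c))   — absorption
= a AND (e OR c)   — De Morgan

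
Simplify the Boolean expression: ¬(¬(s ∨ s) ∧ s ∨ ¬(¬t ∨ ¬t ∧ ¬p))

¬(¬(s ∨ s) ∧ s ∨ ¬(¬t ∨ ¬t ∧ ¬p))
= ¬(¬(s ∨ s) ∧ s ∨ ¬¬t)   (absorption)
= ¬(¬s ∧ s ∨ ¬¬t)   (idempotence)
= ¬¬¬t   (complement / identity)
= ¬t   (double negation)

¬t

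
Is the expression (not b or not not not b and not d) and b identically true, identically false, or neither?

(not b or not not not b and not d) and b
= (not b or not b and not d) and b   — double negation
= not b and b   — absorption
= False   — complement

identically false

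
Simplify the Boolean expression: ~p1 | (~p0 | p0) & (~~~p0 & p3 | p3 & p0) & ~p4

~p1 | (~p0 | p0) & (~~~p0 & p3 | p3 & p0) & ~p4
= ~p1 | (~~~p0 & p3 | p3 & p0) & ~p4   — complement / identity
= ~p1 | (~p0 & p3 | p3 & p0) & ~p4   — double negation
= ~p1 | p3 & ~p4   — distribution

~p1 | p3 & ~p4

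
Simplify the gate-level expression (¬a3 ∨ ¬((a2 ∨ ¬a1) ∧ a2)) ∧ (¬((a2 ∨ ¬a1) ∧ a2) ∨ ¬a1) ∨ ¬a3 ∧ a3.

¬a3 ∧ ¬a1 ∨ ¬a2

(¬a3 ∨ ¬((a2 ∨ ¬a1) ∧ a2)) ∧ (¬((a2 ∨ ¬a1) ∧ a2) ∨ ¬a1) ∨ ¬a3 ∧ a3
= (¬a3 ∨ ¬((a2 ∨ ¬a1) ∧ a2)) ∧ (¬((a2 ∨ ¬a1) ∧ a2) ∨ ¬a1)
= ¬a3 ∧ ¬a1 ∨ ¬((a2 ∨ ¬a1) ∧ a2)
= ¬a3 ∧ ¬a1 ∨ ¬a2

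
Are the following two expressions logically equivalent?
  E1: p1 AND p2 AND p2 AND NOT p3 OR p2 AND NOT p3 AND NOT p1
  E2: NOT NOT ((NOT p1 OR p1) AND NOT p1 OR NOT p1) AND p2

No

E1: p1 AND p2 AND p2 AND NOT p3 OR p2 AND NOT p3 AND NOT p1
    = p1 AND p2 AND NOT p3 OR p2 AND NOT p3 AND NOT p1   (idempotence)
    = p2 AND NOT p3   (distribution)
E2: NOT NOT ((NOT p1 OR p1) AND NOT p1 OR NOT p1) AND p2
    = NOT NOT (NOT p1 OR NOT p1) AND p2   (complement / identity)
    = NOT (p1 AND p1) AND p2   (De Morgan)
    = NOT p1 AND p2   (idempotence)
These differ: at p1=0, p2=1, p3=1, E1 = 0 but E2 = 1.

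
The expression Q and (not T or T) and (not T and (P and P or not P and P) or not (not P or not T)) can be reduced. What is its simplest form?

Q and P

Q and (not T or T) and (not T and (P and P or not P and P) or not (not P or not T))
= Q and (not T or T) and (not T and P or not (not P or not T))   [distribution]
= Q and (not T and P or not (not P or not T))   [complement / identity]
= Q and (not T and P or P and T)   [De Morgan]
= Q and P   [distribution]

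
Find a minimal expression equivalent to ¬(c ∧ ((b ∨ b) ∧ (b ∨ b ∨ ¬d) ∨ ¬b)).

¬(c ∧ ((b ∨ b) ∧ (b ∨ b ∨ ¬d) ∨ ¬b))
= ¬(c ∧ (b ∨ b ∨ ¬b))   [absorption]
= ¬(c ∧ (b ∨ ¬b))   [idempotence]
= ¬c   [complement / identity]

¬c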